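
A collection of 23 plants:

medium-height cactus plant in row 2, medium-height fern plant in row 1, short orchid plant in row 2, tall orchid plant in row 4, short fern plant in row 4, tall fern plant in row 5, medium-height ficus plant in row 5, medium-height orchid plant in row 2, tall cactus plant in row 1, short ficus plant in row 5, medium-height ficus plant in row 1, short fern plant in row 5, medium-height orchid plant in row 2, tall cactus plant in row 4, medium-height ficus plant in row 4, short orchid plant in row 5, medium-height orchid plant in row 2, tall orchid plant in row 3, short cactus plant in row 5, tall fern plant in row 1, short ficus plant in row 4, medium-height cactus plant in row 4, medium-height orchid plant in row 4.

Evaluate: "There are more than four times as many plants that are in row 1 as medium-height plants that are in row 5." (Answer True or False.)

plants in row 1: 4.
medium-height plants in row 5: 1.
The claim requires 4 > 4 × 1 = 4, which does not hold.

False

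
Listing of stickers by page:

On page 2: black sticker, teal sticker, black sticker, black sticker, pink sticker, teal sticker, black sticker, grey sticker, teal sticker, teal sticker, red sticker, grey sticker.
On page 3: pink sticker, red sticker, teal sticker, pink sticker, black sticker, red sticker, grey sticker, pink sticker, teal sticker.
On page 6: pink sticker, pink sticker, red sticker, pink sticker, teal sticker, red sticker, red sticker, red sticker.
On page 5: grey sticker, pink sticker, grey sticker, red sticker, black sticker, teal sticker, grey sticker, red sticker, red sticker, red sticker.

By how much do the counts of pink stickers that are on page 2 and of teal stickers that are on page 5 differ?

0

pink stickers on page 2: 1. teal stickers on page 5: 1.
|1 − 1| = 1 − 1 = 0.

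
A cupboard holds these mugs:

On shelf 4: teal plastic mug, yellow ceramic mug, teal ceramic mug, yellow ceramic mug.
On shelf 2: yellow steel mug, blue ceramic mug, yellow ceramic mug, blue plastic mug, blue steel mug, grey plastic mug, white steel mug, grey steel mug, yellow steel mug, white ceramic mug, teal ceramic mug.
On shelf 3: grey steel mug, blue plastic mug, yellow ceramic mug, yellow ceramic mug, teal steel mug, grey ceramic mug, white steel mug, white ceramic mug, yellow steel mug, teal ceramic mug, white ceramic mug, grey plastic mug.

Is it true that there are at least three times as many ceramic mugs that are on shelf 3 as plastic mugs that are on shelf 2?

True

|ceramic mugs on shelf 3| = 6.
|plastic mugs on shelf 2| = 2.
The claim requires 6 ≥ 3 × 2 = 6, which holds.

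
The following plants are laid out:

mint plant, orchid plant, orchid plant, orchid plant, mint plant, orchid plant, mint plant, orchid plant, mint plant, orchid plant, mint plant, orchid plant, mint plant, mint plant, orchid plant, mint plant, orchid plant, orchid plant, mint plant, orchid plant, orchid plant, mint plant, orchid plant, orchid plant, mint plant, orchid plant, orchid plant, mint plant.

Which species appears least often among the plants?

mint

Counts by species: orchid 16, mint 12.
The minimum is 12, held uniquely by mint.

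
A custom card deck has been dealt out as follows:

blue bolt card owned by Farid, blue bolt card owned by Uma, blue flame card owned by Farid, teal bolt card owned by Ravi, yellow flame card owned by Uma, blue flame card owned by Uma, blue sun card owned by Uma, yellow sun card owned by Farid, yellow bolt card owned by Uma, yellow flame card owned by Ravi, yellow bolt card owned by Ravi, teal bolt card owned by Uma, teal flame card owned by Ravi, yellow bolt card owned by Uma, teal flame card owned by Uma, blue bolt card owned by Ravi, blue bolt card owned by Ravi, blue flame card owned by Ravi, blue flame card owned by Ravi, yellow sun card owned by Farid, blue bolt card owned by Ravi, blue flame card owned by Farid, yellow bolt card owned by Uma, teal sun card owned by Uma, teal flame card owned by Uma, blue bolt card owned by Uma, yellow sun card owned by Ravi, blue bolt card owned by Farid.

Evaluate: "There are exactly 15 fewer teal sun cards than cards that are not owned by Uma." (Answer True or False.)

There is 1 teal sun card.
Count of cards that are not owned by Uma: 16.
The claim requires 16 − 1 (= 15) to equal 15, which holds.

True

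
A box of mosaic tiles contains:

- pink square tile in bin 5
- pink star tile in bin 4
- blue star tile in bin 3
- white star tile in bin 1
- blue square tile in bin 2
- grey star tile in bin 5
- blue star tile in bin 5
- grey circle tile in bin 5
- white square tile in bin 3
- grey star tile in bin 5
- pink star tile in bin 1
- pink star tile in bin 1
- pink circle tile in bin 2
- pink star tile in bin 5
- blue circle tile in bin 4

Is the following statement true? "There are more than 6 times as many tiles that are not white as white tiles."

|tiles that are not white| = 13.
|white tiles| = 2.
The claim requires 13 > 6 × 2 = 12, which holds.

True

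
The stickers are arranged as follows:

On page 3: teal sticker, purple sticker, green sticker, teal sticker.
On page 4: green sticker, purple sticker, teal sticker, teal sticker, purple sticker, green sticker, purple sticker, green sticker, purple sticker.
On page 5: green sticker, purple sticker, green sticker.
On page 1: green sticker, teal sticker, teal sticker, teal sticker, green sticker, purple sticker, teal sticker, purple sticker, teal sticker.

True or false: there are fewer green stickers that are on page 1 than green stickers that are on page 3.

There are 2 green stickers on page 1.
There is 1 green sticker on page 3.
The claim requires 2 < 1, which does not hold.

False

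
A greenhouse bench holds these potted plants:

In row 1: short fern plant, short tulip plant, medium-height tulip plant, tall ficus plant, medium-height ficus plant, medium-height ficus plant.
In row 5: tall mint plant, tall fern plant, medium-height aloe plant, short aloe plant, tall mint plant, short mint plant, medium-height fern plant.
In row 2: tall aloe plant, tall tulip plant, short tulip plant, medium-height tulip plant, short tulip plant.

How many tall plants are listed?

6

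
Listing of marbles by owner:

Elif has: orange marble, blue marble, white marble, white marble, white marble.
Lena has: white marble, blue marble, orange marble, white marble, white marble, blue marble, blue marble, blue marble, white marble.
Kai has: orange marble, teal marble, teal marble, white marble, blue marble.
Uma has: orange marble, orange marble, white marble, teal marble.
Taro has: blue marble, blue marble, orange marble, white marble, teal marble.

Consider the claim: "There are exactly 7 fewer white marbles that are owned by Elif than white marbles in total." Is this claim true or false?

|white marbles owned by Elif| = 3.
|white marbles| = 10.
The claim requires 10 − 3 (= 7) to equal 7, which holds.

True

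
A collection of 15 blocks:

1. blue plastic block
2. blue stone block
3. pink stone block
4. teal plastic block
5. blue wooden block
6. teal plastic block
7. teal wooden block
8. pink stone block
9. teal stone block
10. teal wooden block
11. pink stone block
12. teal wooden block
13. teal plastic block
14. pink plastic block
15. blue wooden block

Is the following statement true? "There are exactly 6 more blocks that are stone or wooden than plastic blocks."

blocks that are stone or wooden: 10.
plastic blocks: 5.
The claim requires 10 − 5 (= 5) to equal 6, which does not hold.

False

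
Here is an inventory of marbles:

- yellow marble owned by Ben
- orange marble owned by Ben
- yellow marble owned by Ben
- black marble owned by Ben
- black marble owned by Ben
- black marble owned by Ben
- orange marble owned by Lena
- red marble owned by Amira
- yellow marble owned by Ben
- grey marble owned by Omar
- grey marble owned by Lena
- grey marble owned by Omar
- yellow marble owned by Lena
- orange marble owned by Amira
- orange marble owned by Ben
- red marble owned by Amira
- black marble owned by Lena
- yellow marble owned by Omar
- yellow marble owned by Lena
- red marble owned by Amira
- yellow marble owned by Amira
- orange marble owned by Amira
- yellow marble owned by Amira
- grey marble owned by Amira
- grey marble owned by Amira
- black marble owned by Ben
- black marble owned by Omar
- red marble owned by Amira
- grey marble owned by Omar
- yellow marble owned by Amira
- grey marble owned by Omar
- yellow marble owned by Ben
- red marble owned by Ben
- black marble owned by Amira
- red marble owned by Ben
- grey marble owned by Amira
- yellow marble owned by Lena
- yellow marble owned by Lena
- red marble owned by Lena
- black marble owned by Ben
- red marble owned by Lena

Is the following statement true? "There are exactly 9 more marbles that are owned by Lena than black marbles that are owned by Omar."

False

Count of marbles owned by Lena: 9.
Count of black marbles owned by Omar: 1.
The claim requires 9 − 1 (= 8) to equal 9, which does not hold.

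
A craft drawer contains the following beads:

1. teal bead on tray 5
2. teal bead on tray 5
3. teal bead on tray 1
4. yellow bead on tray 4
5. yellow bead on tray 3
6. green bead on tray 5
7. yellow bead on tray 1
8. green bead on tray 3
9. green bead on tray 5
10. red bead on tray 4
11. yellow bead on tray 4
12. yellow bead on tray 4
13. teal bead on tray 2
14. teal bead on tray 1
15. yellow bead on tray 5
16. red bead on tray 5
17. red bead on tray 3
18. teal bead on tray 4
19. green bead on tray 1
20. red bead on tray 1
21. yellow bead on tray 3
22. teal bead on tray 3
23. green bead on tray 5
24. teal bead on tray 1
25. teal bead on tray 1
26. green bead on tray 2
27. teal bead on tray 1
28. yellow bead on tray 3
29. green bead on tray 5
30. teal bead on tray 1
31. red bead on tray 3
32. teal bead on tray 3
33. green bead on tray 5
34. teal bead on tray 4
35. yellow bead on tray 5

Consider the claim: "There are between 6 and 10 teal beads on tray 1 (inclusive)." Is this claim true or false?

True

teal beads on tray 1: 6.
The claim requires 6 ≤ 6 ≤ 10, which holds.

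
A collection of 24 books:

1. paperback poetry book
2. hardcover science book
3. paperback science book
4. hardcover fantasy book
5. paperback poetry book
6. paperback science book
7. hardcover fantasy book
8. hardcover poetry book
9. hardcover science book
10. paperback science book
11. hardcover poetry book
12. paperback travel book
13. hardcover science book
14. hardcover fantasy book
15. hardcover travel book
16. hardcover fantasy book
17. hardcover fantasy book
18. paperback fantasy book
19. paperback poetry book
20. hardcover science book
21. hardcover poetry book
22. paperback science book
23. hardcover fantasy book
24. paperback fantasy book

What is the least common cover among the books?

Counts by cover: hardcover 14, paperback 10.
The minimum is 10, held uniquely by paperback.

paperback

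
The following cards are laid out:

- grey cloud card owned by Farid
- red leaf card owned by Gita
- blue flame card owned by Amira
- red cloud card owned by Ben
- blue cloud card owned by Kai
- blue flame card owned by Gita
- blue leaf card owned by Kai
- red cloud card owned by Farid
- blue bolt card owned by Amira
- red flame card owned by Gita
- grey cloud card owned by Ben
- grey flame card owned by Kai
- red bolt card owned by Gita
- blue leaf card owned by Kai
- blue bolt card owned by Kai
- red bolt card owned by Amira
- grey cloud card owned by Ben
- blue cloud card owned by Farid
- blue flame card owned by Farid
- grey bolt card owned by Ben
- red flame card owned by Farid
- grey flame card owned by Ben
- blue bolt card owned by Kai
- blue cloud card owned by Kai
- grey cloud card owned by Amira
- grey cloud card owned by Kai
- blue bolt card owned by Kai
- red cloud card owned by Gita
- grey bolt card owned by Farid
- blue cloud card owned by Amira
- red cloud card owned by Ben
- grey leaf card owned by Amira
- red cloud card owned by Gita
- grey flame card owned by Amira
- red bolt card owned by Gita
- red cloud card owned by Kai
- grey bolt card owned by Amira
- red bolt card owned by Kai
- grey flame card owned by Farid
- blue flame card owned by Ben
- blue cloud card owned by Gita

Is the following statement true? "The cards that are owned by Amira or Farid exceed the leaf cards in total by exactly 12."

Count of cards owned by Amira or Farid: 15.
There are 4 leaf cards.
The claim requires 15 − 4 (= 11) to equal 12, which does not hold.

False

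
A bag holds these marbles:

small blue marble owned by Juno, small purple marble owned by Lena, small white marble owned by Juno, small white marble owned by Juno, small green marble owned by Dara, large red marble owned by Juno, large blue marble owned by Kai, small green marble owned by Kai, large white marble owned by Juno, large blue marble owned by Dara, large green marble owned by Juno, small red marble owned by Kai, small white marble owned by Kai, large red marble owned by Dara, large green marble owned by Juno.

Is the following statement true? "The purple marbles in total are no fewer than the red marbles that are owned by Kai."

There is 1 purple marble.
Count of red marbles owned by Kai: 1.
The claim requires 1 ≥ 1, which holds.

True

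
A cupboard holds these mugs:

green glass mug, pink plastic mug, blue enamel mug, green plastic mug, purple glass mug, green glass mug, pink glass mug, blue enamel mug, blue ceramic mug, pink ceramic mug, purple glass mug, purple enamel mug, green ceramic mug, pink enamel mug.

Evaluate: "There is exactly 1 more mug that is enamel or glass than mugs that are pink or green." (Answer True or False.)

There are 9 mugs that are enamel or glass.
There are 8 mugs that are pink or green.
The claim requires 9 − 8 (= 1) to equal 1, which holds.

True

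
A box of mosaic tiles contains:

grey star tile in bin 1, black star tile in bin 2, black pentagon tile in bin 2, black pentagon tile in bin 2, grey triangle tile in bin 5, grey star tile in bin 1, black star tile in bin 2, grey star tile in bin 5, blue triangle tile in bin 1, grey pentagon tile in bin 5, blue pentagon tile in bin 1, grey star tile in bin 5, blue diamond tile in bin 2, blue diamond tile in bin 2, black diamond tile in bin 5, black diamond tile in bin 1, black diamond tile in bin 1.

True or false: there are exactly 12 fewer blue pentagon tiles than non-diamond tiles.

False

|blue pentagon tiles| = 1.
|non-diamond tiles| = 12.
The claim requires 12 − 1 (= 11) to equal 12, which does not hold.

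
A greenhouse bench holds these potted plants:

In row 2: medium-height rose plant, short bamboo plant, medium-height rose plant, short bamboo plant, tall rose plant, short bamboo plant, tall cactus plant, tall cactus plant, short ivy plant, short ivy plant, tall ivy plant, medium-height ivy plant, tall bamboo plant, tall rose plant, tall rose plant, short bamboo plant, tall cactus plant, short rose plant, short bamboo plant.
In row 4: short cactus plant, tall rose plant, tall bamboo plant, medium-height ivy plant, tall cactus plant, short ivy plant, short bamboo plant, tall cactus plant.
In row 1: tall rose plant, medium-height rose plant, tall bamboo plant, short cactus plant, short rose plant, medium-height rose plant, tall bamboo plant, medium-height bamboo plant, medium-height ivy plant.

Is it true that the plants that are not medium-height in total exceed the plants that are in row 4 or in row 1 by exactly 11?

There are 28 plants that are not medium-height.
There are 17 plants in row 4 or in row 1.
The claim requires 28 − 17 (= 11) to equal 11, which holds.

True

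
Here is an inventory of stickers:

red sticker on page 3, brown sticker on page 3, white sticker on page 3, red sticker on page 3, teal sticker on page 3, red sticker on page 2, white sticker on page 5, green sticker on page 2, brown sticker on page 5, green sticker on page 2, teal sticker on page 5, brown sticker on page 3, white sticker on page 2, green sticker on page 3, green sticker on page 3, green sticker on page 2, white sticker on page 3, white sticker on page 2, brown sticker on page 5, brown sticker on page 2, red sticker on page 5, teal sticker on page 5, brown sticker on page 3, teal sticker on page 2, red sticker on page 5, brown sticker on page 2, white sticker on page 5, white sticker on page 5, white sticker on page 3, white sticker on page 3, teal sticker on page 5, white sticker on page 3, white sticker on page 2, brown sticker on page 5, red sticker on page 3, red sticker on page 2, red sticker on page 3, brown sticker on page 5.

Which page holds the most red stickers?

Counts by page (restricted to red stickers): page 3→4, page 2→2, page 5→2.
The maximum is 4, held uniquely by page 3.

page 3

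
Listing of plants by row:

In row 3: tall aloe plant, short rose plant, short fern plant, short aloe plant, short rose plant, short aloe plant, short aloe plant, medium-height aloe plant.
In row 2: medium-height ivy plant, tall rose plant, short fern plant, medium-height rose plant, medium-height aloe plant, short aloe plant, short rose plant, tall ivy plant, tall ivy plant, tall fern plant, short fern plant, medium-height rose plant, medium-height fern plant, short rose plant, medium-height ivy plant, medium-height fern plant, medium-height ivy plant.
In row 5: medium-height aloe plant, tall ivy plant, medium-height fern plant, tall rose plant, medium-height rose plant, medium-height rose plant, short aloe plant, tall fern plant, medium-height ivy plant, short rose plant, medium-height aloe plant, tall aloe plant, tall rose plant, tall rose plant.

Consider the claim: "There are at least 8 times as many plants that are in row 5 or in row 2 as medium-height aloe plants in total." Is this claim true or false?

False

plants in row 5 or in row 2: 31.
medium-height aloe plants: 4.
The claim requires 31 ≥ 8 × 4 = 32, which does not hold.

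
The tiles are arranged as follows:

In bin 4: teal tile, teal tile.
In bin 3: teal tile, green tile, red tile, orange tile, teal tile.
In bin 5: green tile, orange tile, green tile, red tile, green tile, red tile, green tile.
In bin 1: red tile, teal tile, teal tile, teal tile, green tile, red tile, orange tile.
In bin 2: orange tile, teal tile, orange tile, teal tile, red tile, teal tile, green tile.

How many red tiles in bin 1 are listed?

2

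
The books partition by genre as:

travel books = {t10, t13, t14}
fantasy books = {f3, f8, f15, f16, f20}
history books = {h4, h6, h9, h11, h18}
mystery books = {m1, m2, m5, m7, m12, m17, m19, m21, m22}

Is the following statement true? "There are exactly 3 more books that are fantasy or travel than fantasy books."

There are 8 books that are fantasy or travel.
There are 5 fantasy books.
The claim requires 8 − 5 (= 3) to equal 3, which holds.

True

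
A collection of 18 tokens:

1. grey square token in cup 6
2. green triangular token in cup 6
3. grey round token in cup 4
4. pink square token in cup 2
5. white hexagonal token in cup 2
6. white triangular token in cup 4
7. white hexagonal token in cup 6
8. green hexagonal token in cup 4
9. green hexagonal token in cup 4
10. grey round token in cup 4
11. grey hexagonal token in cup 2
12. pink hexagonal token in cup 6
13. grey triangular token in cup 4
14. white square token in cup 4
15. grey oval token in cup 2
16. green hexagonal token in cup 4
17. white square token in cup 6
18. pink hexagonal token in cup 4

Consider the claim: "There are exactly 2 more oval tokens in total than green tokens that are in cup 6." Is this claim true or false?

False

|oval tokens| = 1.
|green tokens in cup 6| = 1.
The claim requires 1 − 1 (= 0) to equal 2, which does not hold.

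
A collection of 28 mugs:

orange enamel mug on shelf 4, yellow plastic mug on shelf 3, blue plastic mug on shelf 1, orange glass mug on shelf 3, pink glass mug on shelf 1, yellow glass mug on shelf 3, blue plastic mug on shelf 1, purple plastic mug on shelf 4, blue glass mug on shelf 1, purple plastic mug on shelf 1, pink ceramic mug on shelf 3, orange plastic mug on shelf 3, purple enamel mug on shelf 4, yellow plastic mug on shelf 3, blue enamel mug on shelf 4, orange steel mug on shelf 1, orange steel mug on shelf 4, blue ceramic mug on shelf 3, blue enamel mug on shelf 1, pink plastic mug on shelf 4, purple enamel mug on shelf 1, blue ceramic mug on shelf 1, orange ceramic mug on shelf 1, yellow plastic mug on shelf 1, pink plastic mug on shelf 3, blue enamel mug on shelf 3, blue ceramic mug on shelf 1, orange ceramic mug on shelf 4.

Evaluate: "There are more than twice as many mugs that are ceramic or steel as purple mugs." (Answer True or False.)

mugs that are ceramic or steel: 8.
purple mugs: 4.
The claim requires 8 > 2 × 4 = 8, which does not hold.

False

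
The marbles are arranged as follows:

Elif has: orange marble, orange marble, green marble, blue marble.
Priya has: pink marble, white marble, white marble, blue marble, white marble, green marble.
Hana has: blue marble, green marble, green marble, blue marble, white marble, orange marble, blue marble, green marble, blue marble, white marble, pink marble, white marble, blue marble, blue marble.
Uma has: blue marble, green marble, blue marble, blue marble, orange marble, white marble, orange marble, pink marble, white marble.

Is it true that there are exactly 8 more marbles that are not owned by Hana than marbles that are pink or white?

marbles that are not owned by Hana: 19.
marbles that are pink or white: 11.
The claim requires 19 − 11 (= 8) to equal 8, which holds.

True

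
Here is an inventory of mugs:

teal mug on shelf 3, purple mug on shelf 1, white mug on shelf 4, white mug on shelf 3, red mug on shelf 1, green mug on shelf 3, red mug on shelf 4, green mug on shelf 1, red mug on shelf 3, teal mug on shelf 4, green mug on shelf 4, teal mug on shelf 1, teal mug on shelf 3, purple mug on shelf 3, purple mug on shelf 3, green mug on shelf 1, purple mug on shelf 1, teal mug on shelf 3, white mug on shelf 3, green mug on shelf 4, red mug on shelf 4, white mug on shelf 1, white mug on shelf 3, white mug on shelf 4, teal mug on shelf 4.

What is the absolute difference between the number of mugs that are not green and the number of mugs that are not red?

1

mugs that are not green: 20. mugs that are not red: 21.
|20 − 21| = 21 − 20 = 1.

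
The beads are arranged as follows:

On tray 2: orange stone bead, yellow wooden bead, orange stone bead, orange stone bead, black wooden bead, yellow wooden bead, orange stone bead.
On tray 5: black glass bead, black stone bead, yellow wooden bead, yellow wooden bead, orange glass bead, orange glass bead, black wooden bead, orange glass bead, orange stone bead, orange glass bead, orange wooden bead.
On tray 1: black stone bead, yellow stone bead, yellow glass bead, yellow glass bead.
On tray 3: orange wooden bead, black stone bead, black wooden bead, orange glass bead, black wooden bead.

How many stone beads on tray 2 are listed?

4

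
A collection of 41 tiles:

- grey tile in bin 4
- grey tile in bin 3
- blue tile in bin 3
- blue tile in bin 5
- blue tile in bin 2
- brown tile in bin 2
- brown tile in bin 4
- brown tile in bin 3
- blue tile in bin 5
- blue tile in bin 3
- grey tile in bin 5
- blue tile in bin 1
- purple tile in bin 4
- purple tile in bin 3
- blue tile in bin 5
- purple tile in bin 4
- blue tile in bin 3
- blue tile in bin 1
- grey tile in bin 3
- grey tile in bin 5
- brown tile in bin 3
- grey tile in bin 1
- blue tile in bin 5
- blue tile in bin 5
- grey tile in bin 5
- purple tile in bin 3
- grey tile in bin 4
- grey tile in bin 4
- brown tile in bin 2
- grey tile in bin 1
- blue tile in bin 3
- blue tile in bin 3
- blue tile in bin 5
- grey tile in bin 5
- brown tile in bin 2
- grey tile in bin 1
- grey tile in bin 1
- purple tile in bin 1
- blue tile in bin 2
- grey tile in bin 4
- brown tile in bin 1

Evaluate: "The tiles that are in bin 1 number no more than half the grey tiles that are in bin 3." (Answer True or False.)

|tiles in bin 1| = 8.
|grey tiles in bin 3| = 2.
The claim requires 2 × 8 = 16 ≤ 2, which does not hold.

False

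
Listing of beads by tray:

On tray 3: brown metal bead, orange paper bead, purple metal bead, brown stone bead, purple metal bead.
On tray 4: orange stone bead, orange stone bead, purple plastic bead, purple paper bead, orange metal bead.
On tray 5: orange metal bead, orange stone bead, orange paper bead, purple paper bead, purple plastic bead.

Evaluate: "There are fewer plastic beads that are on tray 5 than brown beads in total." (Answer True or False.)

There is 1 plastic bead on tray 5.
There are 2 brown beads.
The claim requires 1 < 2, which holds.

True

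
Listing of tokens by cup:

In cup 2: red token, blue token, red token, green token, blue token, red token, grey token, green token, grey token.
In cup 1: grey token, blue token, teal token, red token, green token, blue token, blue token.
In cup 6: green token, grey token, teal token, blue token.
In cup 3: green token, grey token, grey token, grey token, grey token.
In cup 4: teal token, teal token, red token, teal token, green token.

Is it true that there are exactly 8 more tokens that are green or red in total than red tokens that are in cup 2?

|tokens that are green or red| = 11.
|red tokens in cup 2| = 3.
The claim requires 11 − 3 (= 8) to equal 8, which holds.

True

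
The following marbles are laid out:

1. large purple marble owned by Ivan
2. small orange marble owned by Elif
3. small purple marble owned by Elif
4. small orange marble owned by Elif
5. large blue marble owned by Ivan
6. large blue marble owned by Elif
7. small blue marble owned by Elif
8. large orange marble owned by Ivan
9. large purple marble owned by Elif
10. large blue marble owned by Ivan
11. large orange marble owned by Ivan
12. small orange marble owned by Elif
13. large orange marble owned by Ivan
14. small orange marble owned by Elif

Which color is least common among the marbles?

purple

Counts by color: orange 7, blue 4, purple 3.
The minimum is 3, held uniquely by purple.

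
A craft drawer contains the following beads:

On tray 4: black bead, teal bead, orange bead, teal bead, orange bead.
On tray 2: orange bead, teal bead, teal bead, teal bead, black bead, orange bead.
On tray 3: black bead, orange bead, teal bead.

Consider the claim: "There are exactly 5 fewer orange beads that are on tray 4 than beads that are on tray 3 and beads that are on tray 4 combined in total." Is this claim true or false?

False

There are 2 orange beads on tray 4.
beads on tray 3: 3; beads on tray 4: 5; combined: 3 + 5 = 8.
The claim requires 8 − 2 (= 6) to equal 5, which does not hold.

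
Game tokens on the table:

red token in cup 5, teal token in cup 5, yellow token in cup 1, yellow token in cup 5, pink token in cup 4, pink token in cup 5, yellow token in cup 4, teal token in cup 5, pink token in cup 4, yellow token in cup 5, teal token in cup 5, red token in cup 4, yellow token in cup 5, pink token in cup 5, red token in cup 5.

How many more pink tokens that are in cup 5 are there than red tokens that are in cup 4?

pink tokens in cup 5: 2.
red tokens in cup 4: 1.
2 − 1 = 1.

1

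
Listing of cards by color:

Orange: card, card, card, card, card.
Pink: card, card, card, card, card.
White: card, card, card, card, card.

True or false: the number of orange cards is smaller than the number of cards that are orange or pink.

True

There are 5 orange cards.
There are 10 cards that are orange or pink.
The claim requires 5 < 10, which holds.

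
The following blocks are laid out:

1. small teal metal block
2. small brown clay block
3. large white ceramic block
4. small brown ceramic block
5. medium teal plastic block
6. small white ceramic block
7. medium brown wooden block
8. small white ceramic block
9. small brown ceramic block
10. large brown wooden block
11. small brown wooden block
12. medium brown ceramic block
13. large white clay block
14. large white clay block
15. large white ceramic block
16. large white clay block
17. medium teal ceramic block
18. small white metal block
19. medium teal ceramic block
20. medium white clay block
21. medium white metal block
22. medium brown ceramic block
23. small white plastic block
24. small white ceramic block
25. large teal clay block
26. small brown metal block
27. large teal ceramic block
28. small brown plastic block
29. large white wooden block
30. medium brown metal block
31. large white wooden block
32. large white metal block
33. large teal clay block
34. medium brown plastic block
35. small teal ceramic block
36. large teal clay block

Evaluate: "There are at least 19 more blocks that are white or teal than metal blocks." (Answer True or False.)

False

|blocks that are white or teal| = 24.
|metal blocks| = 6.
The claim requires 24 − 6 = 18 ≥ 19, which does not hold.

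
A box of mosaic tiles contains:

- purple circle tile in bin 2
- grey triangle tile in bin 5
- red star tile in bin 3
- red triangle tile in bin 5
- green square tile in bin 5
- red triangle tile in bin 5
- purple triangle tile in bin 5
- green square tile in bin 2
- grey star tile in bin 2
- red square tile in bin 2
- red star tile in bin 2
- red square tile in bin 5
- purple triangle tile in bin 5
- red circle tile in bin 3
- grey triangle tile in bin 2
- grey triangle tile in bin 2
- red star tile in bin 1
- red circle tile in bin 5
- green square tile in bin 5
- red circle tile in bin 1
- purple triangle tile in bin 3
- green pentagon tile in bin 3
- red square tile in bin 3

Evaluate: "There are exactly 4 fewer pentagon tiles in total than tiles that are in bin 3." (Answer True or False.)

|pentagon tiles| = 1.
|tiles in bin 3| = 5.
The claim requires 5 − 1 (= 4) to equal 4, which holds.

True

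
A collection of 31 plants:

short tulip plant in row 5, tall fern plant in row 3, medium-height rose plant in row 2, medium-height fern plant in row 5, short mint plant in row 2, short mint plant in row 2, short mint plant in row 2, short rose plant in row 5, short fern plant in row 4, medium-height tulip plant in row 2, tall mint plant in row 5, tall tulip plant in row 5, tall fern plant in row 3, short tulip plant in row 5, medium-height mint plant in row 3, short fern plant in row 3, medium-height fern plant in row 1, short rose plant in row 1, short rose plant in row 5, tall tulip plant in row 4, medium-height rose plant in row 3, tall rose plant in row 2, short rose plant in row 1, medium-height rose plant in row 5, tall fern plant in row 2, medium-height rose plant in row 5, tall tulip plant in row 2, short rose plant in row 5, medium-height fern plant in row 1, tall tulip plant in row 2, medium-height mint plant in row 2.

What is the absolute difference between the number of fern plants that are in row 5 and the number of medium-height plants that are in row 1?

1

fern plants in row 5: 1. medium-height plants in row 1: 2.
|1 − 2| = 2 − 1 = 1.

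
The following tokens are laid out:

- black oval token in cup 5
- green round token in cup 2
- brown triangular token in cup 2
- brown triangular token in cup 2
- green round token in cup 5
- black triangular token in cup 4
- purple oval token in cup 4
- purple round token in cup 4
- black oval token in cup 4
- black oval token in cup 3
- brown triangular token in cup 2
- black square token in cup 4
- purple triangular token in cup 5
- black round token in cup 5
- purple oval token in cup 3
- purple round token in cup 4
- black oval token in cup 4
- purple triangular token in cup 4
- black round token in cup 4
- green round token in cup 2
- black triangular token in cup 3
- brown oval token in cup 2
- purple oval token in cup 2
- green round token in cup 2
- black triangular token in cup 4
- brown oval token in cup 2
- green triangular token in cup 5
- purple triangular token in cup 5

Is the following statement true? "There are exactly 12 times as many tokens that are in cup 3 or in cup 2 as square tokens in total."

True

tokens in cup 3 or in cup 2: 12.
square tokens: 1.
The claim requires 12 = 12 × 1 = 12, which holds.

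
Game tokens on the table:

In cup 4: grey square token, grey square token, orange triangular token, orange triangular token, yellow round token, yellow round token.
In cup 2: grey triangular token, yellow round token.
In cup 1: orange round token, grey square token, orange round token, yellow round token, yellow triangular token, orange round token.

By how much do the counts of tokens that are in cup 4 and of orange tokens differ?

tokens in cup 4: 6. orange tokens: 5.
|6 − 5| = 6 − 5 = 1.

1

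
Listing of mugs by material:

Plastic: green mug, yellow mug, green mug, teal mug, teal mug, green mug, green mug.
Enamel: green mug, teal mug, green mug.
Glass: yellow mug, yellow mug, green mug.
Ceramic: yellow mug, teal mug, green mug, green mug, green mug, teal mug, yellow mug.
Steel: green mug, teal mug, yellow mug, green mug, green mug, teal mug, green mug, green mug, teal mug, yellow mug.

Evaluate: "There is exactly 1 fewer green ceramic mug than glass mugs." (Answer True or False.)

|green ceramic mugs| = 3.
|glass mugs| = 3.
The claim requires 3 − 3 (= 0) to equal 1, which does not hold.

False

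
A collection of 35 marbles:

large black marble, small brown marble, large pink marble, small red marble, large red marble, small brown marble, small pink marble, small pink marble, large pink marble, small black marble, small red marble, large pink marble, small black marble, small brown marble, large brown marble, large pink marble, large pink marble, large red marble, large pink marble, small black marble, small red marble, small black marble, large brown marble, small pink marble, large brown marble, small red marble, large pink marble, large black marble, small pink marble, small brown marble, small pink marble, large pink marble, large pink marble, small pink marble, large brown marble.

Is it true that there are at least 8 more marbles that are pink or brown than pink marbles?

There are 23 marbles that are pink or brown.
There are 15 pink marbles.
The claim requires 23 − 15 = 8 ≥ 8, which holds.

True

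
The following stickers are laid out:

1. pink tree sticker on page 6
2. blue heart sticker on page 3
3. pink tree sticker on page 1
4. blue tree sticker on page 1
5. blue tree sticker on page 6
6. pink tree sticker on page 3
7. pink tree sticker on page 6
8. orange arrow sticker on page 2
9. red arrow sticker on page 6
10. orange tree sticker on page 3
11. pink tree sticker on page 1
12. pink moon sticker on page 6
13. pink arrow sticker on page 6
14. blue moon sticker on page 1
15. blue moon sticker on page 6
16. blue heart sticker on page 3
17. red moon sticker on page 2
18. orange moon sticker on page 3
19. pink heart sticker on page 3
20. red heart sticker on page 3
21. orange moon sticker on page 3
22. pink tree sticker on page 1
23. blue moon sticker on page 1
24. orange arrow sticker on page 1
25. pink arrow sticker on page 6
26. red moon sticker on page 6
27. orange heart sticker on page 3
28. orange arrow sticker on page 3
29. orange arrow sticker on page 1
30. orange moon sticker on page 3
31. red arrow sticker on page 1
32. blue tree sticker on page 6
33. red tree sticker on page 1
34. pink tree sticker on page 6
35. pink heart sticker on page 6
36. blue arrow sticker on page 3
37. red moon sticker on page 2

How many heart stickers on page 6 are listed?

1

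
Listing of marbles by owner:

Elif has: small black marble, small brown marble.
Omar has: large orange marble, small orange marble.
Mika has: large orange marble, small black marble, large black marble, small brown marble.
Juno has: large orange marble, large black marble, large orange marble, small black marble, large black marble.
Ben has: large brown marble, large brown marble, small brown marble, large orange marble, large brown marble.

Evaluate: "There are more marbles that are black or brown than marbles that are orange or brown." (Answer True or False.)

False

|marbles that are black or brown| = 12.
|marbles that are orange or brown| = 12.
The claim requires 12 > 12, which does not hold.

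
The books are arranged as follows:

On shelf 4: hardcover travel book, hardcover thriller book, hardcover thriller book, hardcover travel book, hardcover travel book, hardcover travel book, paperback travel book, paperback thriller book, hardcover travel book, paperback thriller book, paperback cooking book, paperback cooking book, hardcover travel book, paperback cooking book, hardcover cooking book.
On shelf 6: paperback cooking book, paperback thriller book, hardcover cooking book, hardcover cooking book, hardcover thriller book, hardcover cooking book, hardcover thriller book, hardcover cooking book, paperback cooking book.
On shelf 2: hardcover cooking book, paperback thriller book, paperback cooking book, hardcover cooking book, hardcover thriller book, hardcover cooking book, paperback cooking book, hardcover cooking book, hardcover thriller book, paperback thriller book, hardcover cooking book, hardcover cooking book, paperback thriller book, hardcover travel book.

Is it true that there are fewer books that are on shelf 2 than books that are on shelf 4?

True

|books on shelf 2| = 14.
|books on shelf 4| = 15.
The claim requires 14 < 15, which holds.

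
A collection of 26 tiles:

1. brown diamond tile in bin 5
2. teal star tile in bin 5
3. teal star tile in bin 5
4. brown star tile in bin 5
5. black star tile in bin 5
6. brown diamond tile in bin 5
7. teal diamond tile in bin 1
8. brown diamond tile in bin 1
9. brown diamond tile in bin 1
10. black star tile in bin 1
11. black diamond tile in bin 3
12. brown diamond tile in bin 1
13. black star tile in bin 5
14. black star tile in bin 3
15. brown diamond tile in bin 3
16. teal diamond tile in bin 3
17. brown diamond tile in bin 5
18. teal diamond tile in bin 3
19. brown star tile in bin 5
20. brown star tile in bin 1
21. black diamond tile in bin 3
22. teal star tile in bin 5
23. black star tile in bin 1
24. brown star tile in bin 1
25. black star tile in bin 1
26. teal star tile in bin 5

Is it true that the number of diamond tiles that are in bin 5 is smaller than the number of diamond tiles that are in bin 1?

diamond tiles in bin 5: 3.
diamond tiles in bin 1: 4.
The claim requires 3 < 4, which holds.

True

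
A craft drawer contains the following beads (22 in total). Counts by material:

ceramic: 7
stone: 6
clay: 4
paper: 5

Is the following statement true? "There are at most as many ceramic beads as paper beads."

ceramic beads: 7.
paper beads: 5.
The claim requires 7 ≤ 5, which does not hold.

False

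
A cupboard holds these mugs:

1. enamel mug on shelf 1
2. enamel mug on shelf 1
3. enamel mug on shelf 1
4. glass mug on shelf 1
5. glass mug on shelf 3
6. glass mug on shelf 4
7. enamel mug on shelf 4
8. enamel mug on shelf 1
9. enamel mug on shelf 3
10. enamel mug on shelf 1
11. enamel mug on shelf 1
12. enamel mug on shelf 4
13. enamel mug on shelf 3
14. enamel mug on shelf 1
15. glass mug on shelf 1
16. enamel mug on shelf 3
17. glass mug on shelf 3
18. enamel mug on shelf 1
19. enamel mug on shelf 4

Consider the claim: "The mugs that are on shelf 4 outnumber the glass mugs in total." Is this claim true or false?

False

There are 4 mugs on shelf 4.
There are 5 glass mugs.
The claim requires 4 > 5, which does not hold.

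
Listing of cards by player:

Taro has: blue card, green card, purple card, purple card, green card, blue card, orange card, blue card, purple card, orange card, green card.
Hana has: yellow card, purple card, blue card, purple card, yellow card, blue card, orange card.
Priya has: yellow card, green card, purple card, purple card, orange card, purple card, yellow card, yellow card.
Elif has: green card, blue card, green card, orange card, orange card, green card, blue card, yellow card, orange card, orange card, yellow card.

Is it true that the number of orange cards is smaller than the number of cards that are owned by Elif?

True

|orange cards| = 8.
|cards owned by Elif| = 11.
The claim requires 8 < 11, which holds.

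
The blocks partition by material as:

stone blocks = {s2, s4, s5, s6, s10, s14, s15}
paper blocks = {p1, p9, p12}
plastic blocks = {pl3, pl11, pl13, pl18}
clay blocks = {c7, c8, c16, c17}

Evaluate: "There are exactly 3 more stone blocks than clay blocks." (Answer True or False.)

stone blocks: 7.
clay blocks: 4.
The claim requires 7 − 4 (= 3) to equal 3, which holds.

True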